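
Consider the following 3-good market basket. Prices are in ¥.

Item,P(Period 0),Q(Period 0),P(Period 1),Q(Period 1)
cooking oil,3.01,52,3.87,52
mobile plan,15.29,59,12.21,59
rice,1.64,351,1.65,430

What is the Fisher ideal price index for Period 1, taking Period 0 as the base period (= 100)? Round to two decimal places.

Laspeyres component (base-period weights):
ΣP(Period 1)Q(Period 0) = 3.87×52 + 12.21×59 + 1.65×351 = 201.24 + 720.39 + 579.15 = 1500.78
ΣP(Period 0)Q(Period 0) = 3.01×52 + 15.29×59 + 1.64×351 = 156.52 + 902.11 + 575.64 = 1634.27
L = 1500.78 / 1634.27 × 100 = 91.8318
Paasche component (current-period weights):
ΣP(Period 1)Q(Period 1) = 3.87×52 + 12.21×59 + 1.65×430 = 201.24 + 720.39 + 709.5 = 1631.13
ΣP(Period 0)Q(Period 1) = 3.01×52 + 15.29×59 + 1.64×430 = 156.52 + 902.11 + 705.2 = 1763.83
P = 1631.13 / 1763.83 × 100 = 92.4766
Fisher = √(L × P) = √(91.8318 × 92.4766) = 92.1536

92.15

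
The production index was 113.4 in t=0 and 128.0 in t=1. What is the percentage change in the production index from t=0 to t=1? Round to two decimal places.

12.87%

Change = (128.0 − 113.4) / 113.4 × 100
       = 14.6 / 113.4 × 100 = 12.8748%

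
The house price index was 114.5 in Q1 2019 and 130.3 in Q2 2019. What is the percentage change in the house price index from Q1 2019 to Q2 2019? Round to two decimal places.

Change = (130.3 − 114.5) / 114.5 × 100
       = 15.8 / 114.5 × 100 = 13.7991%

13.80%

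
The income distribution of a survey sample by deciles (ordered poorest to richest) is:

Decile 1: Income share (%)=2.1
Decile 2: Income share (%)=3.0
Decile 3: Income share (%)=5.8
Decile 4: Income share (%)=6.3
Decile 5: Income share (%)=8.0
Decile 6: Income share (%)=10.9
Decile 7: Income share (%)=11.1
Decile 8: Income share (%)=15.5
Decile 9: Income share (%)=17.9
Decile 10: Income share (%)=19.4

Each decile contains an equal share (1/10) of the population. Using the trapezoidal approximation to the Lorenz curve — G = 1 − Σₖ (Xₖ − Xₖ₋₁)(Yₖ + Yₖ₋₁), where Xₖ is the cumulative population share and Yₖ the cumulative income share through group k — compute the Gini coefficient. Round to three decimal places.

Cumulative income shares Yₖ: 0.0210, 0.0510, 0.1090, 0.1720, 0.2520, 0.3610, 0.4720, 0.6270, 0.8060, 1.0000
Σ (Xₖ−Xₖ₋₁)(Yₖ+Yₖ₋₁) = (1/10)(0.0210+0.0000) + (1/10)(0.0510+0.0210) + (1/10)(0.1090+0.0510) + (1/10)(0.1720+0.1090) + (1/10)(0.2520+0.1720) + (1/10)(0.3610+0.2520) + (1/10)(0.4720+0.3610) + (1/10)(0.6270+0.4720) + (1/10)(0.8060+0.6270) + (1/10)(1.0000+0.8060)
  = 0.0021 + 0.0072 + 0.0160 + 0.0281 + 0.0424 + 0.0613 + 0.0833 + 0.1099 + 0.1433 + 0.1806 = 0.6742
G = 1 − 0.6742 = 0.3258

0.326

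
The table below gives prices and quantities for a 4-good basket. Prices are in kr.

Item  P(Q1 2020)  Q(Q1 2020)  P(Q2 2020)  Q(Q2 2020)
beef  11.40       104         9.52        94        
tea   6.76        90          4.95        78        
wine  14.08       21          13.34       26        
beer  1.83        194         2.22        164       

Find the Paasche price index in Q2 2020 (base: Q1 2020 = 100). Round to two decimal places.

Paasche price index uses current-period quantities as weights.
ΣP(Q2 2020)·Q(Q2 2020) = 9.52×94 + 4.95×78 + 13.34×26 + 2.22×164 = 894.88 + 386.1 + 346.84 + 364.08 = 1991.9
ΣP(Q1 2020)·Q(Q2 2020) = 11.40×94 + 6.76×78 + 14.08×26 + 1.83×164 = 1071.6 + 527.28 + 366.08 + 300.12 = 2265.08
Index = 1991.9 / 2265.08 × 100 = 87.9395

87.94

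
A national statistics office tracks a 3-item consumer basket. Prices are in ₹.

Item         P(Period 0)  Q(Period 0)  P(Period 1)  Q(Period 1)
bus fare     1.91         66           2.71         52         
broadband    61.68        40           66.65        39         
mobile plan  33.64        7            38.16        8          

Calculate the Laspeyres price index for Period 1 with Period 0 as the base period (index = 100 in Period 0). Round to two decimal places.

110.01

Laspeyres price index uses base-period quantities as weights.
ΣP(Period 1)·Q(Period 0) = 2.71×66 + 66.65×40 + 38.16×7 = 178.86 + 2666 + 267.12 = 3111.98
ΣP(Period 0)·Q(Period 0) = 1.91×66 + 61.68×40 + 33.64×7 = 126.06 + 2467.2 + 235.48 = 2828.74
Index = 3111.98 / 2828.74 × 100 = 110.0129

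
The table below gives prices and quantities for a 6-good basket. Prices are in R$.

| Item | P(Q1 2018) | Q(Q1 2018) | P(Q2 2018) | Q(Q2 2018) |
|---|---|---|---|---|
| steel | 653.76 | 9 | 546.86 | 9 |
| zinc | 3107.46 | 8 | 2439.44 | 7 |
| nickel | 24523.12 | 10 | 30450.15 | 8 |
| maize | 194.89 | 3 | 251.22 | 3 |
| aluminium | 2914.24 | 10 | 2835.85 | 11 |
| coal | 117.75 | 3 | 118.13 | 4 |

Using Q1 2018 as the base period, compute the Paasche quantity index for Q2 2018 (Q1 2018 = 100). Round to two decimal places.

Paasche quantity index uses current-period prices as weights.
ΣP(Q2 2018)·Q(Q2 2018) = 546.86×9 + 2439.44×7 + 30450.15×8 + 251.22×3 + 2835.85×11 + 118.13×4 = 4921.74 + 17076.08 + 243601.2 + 753.66 + 31194.35 + 472.52 = 298019.55
ΣP(Q2 2018)·Q(Q1 2018) = 546.86×9 + 2439.44×8 + 30450.15×10 + 251.22×3 + 2835.85×10 + 118.13×3 = 4921.74 + 19515.52 + 304501.5 + 753.66 + 28358.5 + 354.39 = 358405.31
Index = 298019.55 / 358405.31 × 100 = 83.1515

83.15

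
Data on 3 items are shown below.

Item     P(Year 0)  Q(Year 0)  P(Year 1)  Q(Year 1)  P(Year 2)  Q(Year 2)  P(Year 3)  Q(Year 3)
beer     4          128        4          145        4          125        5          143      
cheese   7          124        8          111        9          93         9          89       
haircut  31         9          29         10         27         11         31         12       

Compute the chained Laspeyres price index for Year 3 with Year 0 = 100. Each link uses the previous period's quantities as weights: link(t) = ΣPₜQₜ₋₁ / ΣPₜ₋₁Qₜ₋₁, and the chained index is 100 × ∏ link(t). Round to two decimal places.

Link Year 0→Year 1:
ΣP(Year 1)Q(Year 0) = 4×128 + 8×124 + 29×9 = 512 + 992 + 261 = 1765
ΣP(Year 0)Q(Year 0) = 4×128 + 7×124 + 31×9 = 512 + 868 + 279 = 1659
link = 1765/1659 = 1.063894
Link Year 1→Year 2:
ΣP(Year 2)Q(Year 1) = 4×145 + 9×111 + 27×10 = 580 + 999 + 270 = 1849
ΣP(Year 1)Q(Year 1) = 4×145 + 8×111 + 29×10 = 580 + 888 + 290 = 1758
link = 1849/1758 = 1.051763
Link Year 2→Year 3:
ΣP(Year 3)Q(Year 2) = 5×125 + 9×93 + 31×11 = 625 + 837 + 341 = 1803
ΣP(Year 2)Q(Year 2) = 4×125 + 9×93 + 27×11 = 500 + 837 + 297 = 1634
link = 1803/1634 = 1.103427
Chained index = 100 × 1.063894 × 1.051763 × 1.103427 = 123.4696

123.47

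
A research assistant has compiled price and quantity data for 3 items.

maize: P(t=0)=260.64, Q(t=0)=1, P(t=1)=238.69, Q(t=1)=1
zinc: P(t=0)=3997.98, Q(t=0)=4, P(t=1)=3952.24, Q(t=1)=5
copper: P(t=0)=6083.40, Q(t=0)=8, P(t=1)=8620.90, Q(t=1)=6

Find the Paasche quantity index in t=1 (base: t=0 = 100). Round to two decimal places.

84.37

Paasche quantity index uses current-period prices as weights.
ΣP(t=1)·Q(t=1) = 238.69×1 + 3952.24×5 + 8620.90×6 = 238.69 + 19761.2 + 51725.4 = 71725.29
ΣP(t=1)·Q(t=0) = 238.69×1 + 3952.24×4 + 8620.90×8 = 238.69 + 15808.96 + 68967.2 = 85014.85
Index = 71725.29 / 85014.85 × 100 = 84.3680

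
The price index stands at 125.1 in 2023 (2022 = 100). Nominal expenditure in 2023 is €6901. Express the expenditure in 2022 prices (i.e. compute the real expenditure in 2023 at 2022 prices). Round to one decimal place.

5516.4

Real = Nominal ÷ (Index/100) = 6901 ÷ (125.1/100)
     = 6901 ÷ 1.251 = 5516.3869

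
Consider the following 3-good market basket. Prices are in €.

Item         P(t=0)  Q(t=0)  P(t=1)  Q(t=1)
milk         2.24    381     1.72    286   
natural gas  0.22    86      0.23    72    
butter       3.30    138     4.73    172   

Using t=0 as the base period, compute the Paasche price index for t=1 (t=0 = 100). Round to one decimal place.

Paasche price index uses current-period quantities as weights.
ΣP(t=1)·Q(t=1) = 1.72×286 + 0.23×72 + 4.73×172 = 491.92 + 16.56 + 813.56 = 1322.04
ΣP(t=0)·Q(t=1) = 2.24×286 + 0.22×72 + 3.30×172 = 640.64 + 15.84 + 567.6 = 1224.08
Index = 1322.04 / 1224.08 × 100 = 108.0027

108.0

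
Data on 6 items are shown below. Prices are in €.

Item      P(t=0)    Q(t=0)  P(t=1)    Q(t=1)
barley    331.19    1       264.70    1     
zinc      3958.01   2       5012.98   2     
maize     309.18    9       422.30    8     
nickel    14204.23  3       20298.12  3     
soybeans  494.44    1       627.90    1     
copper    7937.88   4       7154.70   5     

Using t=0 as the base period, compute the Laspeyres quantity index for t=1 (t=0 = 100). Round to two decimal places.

Laspeyres quantity index uses base-period prices as weights.
ΣP(t=0)·Q(t=1) = 331.19×1 + 3958.01×2 + 309.18×8 + 14204.23×3 + 494.44×1 + 7937.88×5 = 331.19 + 7916.02 + 2473.44 + 42612.69 + 494.44 + 39689.4 = 93517.18
ΣP(t=0)·Q(t=0) = 331.19×1 + 3958.01×2 + 309.18×9 + 14204.23×3 + 494.44×1 + 7937.88×4 = 331.19 + 7916.02 + 2782.62 + 42612.69 + 494.44 + 31751.52 = 85888.48
Index = 93517.18 / 85888.48 × 100 = 108.8821

108.88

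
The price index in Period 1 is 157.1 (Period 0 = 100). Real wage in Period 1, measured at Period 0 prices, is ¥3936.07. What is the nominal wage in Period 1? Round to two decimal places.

Nominal = Real × (Index/100) = 3936.07 × (157.1/100)
        = 3936.07 × 1.571 = 6183.5660

6183.57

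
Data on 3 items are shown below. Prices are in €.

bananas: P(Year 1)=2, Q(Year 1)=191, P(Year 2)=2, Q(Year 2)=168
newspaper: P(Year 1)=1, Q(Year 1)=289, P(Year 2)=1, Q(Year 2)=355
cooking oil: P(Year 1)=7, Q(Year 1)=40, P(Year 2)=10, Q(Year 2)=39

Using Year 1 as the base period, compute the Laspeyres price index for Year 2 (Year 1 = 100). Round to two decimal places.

Laspeyres price index uses base-period quantities as weights.
ΣP(Year 2)·Q(Year 1) = 2×191 + 1×289 + 10×40 = 382 + 289 + 400 = 1071
ΣP(Year 1)·Q(Year 1) = 2×191 + 1×289 + 7×40 = 382 + 289 + 280 = 951
Index = 1071 / 951 × 100 = 112.6183

112.62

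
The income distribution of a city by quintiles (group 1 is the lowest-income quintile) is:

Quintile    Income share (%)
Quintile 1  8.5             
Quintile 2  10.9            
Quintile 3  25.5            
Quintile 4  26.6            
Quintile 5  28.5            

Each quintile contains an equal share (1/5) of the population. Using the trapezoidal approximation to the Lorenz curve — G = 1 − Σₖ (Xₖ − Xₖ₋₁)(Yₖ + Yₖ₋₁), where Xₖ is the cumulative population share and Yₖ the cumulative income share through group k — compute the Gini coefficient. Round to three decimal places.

Cumulative income shares Yₖ: 0.0850, 0.1940, 0.4490, 0.7150, 1.0000
Σ (Xₖ−Xₖ₋₁)(Yₖ+Yₖ₋₁) = (1/5)(0.0850+0.0000) + (1/5)(0.1940+0.0850) + (1/5)(0.4490+0.1940) + (1/5)(0.7150+0.4490) + (1/5)(1.0000+0.7150)
  = 0.0170 + 0.0558 + 0.1286 + 0.2328 + 0.3430 = 0.7772
G = 1 − 0.7772 = 0.2228

0.223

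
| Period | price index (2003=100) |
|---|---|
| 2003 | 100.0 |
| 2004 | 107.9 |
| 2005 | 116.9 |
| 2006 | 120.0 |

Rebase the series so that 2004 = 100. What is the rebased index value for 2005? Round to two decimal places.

108.34

Rebased(2005) = 116.9 / 107.9 × 100 = 108.3411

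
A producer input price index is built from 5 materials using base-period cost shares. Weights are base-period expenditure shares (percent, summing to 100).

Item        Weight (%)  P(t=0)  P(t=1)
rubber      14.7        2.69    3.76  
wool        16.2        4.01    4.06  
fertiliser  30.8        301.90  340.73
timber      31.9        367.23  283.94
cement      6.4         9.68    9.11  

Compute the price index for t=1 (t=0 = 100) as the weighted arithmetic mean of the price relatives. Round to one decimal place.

102.4

rubber: 14.7 × (3.76/2.69) = 14.7 × 1.397770 = 20.5472
wool: 16.2 × (4.06/4.01) = 16.2 × 1.012469 = 16.4020
fertiliser: 30.8 × (340.73/301.90) = 30.8 × 1.128619 = 34.7615
timber: 31.9 × (283.94/367.23) = 31.9 × 0.773194 = 24.6649
cement: 6.4 × (9.11/9.68) = 6.4 × 0.941116 = 6.0231
Index = Σ wᵢ·(p₁ᵢ/p₀ᵢ) = 20.5472 + 16.4020 + 34.7615 + 24.6649 + 6.0231 = 102.3987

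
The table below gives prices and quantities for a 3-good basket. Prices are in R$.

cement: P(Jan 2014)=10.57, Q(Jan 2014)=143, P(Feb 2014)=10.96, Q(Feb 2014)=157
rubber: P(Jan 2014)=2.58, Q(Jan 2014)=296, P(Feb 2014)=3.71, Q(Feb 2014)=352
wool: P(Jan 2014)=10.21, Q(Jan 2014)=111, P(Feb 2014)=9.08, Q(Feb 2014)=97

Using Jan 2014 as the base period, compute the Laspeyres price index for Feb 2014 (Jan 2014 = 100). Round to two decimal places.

Laspeyres price index uses base-period quantities as weights.
ΣP(Feb 2014)·Q(Jan 2014) = 10.96×143 + 3.71×296 + 9.08×111 = 1567.28 + 1098.16 + 1007.88 = 3673.32
ΣP(Jan 2014)·Q(Jan 2014) = 10.57×143 + 2.58×296 + 10.21×111 = 1511.51 + 763.68 + 1133.31 = 3408.5
Index = 3673.32 / 3408.5 × 100 = 107.7694

107.77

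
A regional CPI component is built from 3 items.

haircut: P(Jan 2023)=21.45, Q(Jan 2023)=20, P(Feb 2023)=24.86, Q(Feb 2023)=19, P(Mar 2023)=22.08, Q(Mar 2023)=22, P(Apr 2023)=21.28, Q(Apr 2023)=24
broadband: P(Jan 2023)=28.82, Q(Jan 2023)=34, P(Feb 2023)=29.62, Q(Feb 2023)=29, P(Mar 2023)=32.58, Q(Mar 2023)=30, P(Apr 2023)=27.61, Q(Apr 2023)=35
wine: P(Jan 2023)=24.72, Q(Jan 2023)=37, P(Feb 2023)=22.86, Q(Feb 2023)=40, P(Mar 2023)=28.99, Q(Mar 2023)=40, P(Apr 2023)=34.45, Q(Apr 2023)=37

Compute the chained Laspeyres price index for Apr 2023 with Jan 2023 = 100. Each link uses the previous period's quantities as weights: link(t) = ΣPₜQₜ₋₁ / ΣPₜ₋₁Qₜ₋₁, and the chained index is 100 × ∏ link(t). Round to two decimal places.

Link Jan 2023→Feb 2023:
ΣP(Feb 2023)Q(Jan 2023) = 24.86×20 + 29.62×34 + 22.86×37 = 497.2 + 1007.08 + 845.82 = 2350.1
ΣP(Jan 2023)Q(Jan 2023) = 21.45×20 + 28.82×34 + 24.72×37 = 429 + 979.88 + 914.64 = 2323.52
link = 2350.1/2323.52 = 1.011440
Link Feb 2023→Mar 2023:
ΣP(Mar 2023)Q(Feb 2023) = 22.08×19 + 32.58×29 + 28.99×40 = 419.52 + 944.82 + 1159.6 = 2523.94
ΣP(Feb 2023)Q(Feb 2023) = 24.86×19 + 29.62×29 + 22.86×40 = 472.34 + 858.98 + 914.4 = 2245.72
link = 2523.94/2245.72 = 1.123889
Link Mar 2023→Apr 2023:
ΣP(Apr 2023)Q(Mar 2023) = 21.28×22 + 27.61×30 + 34.45×40 = 468.16 + 828.3 + 1378 = 2674.46
ΣP(Mar 2023)Q(Mar 2023) = 22.08×22 + 32.58×30 + 28.99×40 = 485.76 + 977.4 + 1159.6 = 2622.76
link = 2674.46/2622.76 = 1.019712
Chained index = 100 × 1.011440 × 1.123889 × 1.019712 = 115.9153

115.92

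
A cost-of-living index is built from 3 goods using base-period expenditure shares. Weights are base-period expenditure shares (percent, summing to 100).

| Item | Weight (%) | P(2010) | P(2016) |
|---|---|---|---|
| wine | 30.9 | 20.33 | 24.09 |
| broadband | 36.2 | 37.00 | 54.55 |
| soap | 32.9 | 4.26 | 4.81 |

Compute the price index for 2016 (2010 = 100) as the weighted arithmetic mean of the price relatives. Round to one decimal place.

wine: 30.9 × (24.09/20.33) = 30.9 × 1.184948 = 36.6149
broadband: 36.2 × (54.55/37.00) = 36.2 × 1.474324 = 53.3705
soap: 32.9 × (4.81/4.26) = 32.9 × 1.129108 = 37.1477
Index = Σ wᵢ·(p₁ᵢ/p₀ᵢ) = 36.6149 + 53.3705 + 37.1477 = 127.1331

127.1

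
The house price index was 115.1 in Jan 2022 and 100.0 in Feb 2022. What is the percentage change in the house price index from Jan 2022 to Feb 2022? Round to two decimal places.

-13.12%

Change = (100.0 − 115.1) / 115.1 × 100
       = -15.1 / 115.1 × 100 = -13.1190%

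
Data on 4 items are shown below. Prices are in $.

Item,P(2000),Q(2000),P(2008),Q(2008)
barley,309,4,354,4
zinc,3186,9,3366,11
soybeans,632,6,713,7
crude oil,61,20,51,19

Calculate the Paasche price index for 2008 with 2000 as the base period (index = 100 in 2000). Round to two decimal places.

106.06

Paasche price index uses current-period quantities as weights.
ΣP(2008)·Q(2008) = 354×4 + 3366×11 + 713×7 + 51×19 = 1416 + 37026 + 4991 + 969 = 44402
ΣP(2000)·Q(2008) = 309×4 + 3186×11 + 632×7 + 61×19 = 1236 + 35046 + 4424 + 1159 = 41865
Index = 44402 / 41865 × 100 = 106.0600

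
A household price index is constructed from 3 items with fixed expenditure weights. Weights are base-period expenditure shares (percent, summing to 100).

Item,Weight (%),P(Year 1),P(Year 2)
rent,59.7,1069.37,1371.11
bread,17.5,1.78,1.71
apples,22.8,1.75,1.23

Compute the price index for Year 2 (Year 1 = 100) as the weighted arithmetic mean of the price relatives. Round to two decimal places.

rent: 59.7 × (1371.11/1069.37) = 59.7 × 1.282166 = 76.5453
bread: 17.5 × (1.71/1.78) = 17.5 × 0.960674 = 16.8118
apples: 22.8 × (1.23/1.75) = 22.8 × 0.702857 = 16.0251
Index = Σ wᵢ·(p₁ᵢ/p₀ᵢ) = 76.5453 + 16.8118 + 16.0251 = 109.3823

109.38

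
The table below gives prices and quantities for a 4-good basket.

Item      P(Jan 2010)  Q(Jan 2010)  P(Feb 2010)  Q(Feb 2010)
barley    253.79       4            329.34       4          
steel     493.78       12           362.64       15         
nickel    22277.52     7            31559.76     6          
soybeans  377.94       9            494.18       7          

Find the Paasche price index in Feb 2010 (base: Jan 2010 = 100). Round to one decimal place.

Paasche price index uses current-period quantities as weights.
ΣP(Feb 2010)·Q(Feb 2010) = 329.34×4 + 362.64×15 + 31559.76×6 + 494.18×7 = 1317.36 + 5439.6 + 189358.56 + 3459.26 = 199574.78
ΣP(Jan 2010)·Q(Feb 2010) = 253.79×4 + 493.78×15 + 22277.52×6 + 377.94×7 = 1015.16 + 7406.7 + 133665.12 + 2645.58 = 144732.56
Index = 199574.78 / 144732.56 × 100 = 137.8921

137.9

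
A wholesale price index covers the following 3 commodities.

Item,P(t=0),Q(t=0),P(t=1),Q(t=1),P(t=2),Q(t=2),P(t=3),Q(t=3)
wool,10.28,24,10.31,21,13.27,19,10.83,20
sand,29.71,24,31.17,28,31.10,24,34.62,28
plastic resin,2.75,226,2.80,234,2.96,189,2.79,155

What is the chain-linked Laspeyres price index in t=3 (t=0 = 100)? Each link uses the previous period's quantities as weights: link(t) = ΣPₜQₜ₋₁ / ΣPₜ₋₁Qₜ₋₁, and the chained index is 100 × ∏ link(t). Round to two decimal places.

109.16

Link t=0→t=1:
ΣP(t=1)Q(t=0) = 10.31×24 + 31.17×24 + 2.80×226 = 247.44 + 748.08 + 632.8 = 1628.32
ΣP(t=0)Q(t=0) = 10.28×24 + 29.71×24 + 2.75×226 = 246.72 + 713.04 + 621.5 = 1581.26
link = 1628.32/1581.26 = 1.029761
Link t=1→t=2:
ΣP(t=2)Q(t=1) = 13.27×21 + 31.10×28 + 2.96×234 = 278.67 + 870.8 + 692.64 = 1842.11
ΣP(t=1)Q(t=1) = 10.31×21 + 31.17×28 + 2.80×234 = 216.51 + 872.76 + 655.2 = 1744.47
link = 1842.11/1744.47 = 1.055971
Link t=2→t=3:
ΣP(t=3)Q(t=2) = 10.83×19 + 34.62×24 + 2.79×189 = 205.77 + 830.88 + 527.31 = 1563.96
ΣP(t=2)Q(t=2) = 13.27×19 + 31.10×24 + 2.96×189 = 252.13 + 746.4 + 559.44 = 1557.97
link = 1563.96/1557.97 = 1.003845
Chained index = 100 × 1.029761 × 1.055971 × 1.003845 = 109.1579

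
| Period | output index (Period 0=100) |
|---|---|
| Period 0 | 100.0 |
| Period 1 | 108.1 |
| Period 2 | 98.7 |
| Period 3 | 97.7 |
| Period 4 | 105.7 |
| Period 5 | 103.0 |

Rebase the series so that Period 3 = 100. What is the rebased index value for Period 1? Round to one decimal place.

Rebased(Period 1) = 108.1 / 97.7 × 100 = 110.6448

110.6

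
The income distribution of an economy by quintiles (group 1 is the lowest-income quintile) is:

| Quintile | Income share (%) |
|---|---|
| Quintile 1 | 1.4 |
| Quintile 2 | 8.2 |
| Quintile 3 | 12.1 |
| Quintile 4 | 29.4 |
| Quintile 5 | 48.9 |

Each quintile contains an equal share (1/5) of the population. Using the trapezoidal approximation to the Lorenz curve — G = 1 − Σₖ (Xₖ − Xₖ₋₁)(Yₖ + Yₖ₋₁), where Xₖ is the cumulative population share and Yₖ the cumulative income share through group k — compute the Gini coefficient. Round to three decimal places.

Cumulative income shares Yₖ: 0.0140, 0.0960, 0.2170, 0.5110, 1.0000
Σ (Xₖ−Xₖ₋₁)(Yₖ+Yₖ₋₁) = (1/5)(0.0140+0.0000) + (1/5)(0.0960+0.0140) + (1/5)(0.2170+0.0960) + (1/5)(0.5110+0.2170) + (1/5)(1.0000+0.5110)
  = 0.0028 + 0.0220 + 0.0626 + 0.1456 + 0.3022 = 0.5352
G = 1 − 0.5352 = 0.4648

0.465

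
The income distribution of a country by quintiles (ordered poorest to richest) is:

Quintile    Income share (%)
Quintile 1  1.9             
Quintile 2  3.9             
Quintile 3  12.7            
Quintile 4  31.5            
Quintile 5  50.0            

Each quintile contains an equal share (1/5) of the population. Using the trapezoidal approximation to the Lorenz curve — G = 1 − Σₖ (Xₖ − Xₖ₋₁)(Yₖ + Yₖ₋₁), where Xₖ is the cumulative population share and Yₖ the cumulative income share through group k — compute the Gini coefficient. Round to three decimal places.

0.495

Cumulative income shares Yₖ: 0.0190, 0.0580, 0.1850, 0.5000, 1.0000
Σ (Xₖ−Xₖ₋₁)(Yₖ+Yₖ₋₁) = (1/5)(0.0190+0.0000) + (1/5)(0.0580+0.0190) + (1/5)(0.1850+0.0580) + (1/5)(0.5000+0.1850) + (1/5)(1.0000+0.5000)
  = 0.0038 + 0.0154 + 0.0486 + 0.1370 + 0.3000 = 0.5048
G = 1 − 0.5048 = 0.4952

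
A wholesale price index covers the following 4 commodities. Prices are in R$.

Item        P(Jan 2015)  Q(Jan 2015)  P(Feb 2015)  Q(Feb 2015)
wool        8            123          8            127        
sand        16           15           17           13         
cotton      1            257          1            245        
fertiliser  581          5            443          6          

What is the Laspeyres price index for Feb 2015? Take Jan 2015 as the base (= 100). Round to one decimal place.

84.6

Laspeyres price index uses base-period quantities as weights.
ΣP(Feb 2015)·Q(Jan 2015) = 8×123 + 17×15 + 1×257 + 443×5 = 984 + 255 + 257 + 2215 = 3711
ΣP(Jan 2015)·Q(Jan 2015) = 8×123 + 16×15 + 1×257 + 581×5 = 984 + 240 + 257 + 2905 = 4386
Index = 3711 / 4386 × 100 = 84.6101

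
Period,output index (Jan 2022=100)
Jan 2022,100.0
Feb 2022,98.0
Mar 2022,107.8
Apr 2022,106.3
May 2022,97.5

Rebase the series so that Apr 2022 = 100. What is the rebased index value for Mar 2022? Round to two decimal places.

Rebased(Mar 2022) = 107.8 / 106.3 × 100 = 101.4111

101.41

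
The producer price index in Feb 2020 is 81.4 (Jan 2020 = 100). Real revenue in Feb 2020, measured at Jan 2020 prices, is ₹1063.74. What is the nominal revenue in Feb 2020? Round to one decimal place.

Nominal = Real × (Index/100) = 1063.74 × (81.4/100)
        = 1063.74 × 0.814 = 865.8844

865.9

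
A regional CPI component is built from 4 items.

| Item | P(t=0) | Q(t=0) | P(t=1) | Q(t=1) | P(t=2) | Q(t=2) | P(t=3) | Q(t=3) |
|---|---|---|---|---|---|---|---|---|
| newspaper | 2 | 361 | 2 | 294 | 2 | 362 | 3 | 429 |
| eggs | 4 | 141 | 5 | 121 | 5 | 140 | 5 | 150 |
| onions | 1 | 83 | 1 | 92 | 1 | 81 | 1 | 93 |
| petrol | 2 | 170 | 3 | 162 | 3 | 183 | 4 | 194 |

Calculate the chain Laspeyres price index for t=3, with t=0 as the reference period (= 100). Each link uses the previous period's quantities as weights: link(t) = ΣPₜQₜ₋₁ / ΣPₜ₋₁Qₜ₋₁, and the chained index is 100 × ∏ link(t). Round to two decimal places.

Link t=0→t=1:
ΣP(t=1)Q(t=0) = 2×361 + 5×141 + 1×83 + 3×170 = 722 + 705 + 83 + 510 = 2020
ΣP(t=0)Q(t=0) = 2×361 + 4×141 + 1×83 + 2×170 = 722 + 564 + 83 + 340 = 1709
link = 2020/1709 = 1.181978
Link t=1→t=2:
ΣP(t=2)Q(t=1) = 2×294 + 5×121 + 1×92 + 3×162 = 588 + 605 + 92 + 486 = 1771
ΣP(t=1)Q(t=1) = 2×294 + 5×121 + 1×92 + 3×162 = 588 + 605 + 92 + 486 = 1771
link = 1771/1771 = 1.000000
Link t=2→t=3:
ΣP(t=3)Q(t=2) = 3×362 + 5×140 + 1×81 + 4×183 = 1086 + 700 + 81 + 732 = 2599
ΣP(t=2)Q(t=2) = 2×362 + 5×140 + 1×81 + 3×183 = 724 + 700 + 81 + 549 = 2054
link = 2599/2054 = 1.265336
Chained index = 100 × 1.181978 × 1.000000 × 1.265336 = 149.5599

149.56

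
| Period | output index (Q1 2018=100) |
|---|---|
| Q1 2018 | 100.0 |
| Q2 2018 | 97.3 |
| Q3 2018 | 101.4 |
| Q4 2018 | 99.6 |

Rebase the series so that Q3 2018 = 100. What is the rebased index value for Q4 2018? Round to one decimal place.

98.2

Rebased(Q4 2018) = 99.6 / 101.4 × 100 = 98.2249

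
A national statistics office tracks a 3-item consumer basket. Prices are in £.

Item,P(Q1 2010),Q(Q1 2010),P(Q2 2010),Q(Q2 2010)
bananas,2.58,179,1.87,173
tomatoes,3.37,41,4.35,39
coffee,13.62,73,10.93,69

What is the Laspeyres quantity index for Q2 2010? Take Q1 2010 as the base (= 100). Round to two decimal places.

Laspeyres quantity index uses base-period prices as weights.
ΣP(Q1 2010)·Q(Q2 2010) = 2.58×173 + 3.37×39 + 13.62×69 = 446.34 + 131.43 + 939.78 = 1517.55
ΣP(Q1 2010)·Q(Q1 2010) = 2.58×179 + 3.37×41 + 13.62×73 = 461.82 + 138.17 + 994.26 = 1594.25
Index = 1517.55 / 1594.25 × 100 = 95.1890

95.19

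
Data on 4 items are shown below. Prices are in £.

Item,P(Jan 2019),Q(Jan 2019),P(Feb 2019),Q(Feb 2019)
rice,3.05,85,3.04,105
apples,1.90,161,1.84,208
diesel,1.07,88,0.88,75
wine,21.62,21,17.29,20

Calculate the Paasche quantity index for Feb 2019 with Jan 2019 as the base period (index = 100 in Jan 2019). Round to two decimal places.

111.91

Paasche quantity index uses current-period prices as weights.
ΣP(Feb 2019)·Q(Feb 2019) = 3.04×105 + 1.84×208 + 0.88×75 + 17.29×20 = 319.2 + 382.72 + 66 + 345.8 = 1113.72
ΣP(Feb 2019)·Q(Jan 2019) = 3.04×85 + 1.84×161 + 0.88×88 + 17.29×21 = 258.4 + 296.24 + 77.44 + 363.09 = 995.17
Index = 1113.72 / 995.17 × 100 = 111.9125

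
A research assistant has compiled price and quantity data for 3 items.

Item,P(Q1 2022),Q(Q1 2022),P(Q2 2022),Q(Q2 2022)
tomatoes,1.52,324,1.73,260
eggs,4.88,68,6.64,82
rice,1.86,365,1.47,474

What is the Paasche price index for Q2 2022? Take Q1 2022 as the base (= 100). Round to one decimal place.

100.8

Paasche price index uses current-period quantities as weights.
ΣP(Q2 2022)·Q(Q2 2022) = 1.73×260 + 6.64×82 + 1.47×474 = 449.8 + 544.48 + 696.78 = 1691.06
ΣP(Q1 2022)·Q(Q2 2022) = 1.52×260 + 4.88×82 + 1.86×474 = 395.2 + 400.16 + 881.64 = 1677
Index = 1691.06 / 1677 × 100 = 100.8384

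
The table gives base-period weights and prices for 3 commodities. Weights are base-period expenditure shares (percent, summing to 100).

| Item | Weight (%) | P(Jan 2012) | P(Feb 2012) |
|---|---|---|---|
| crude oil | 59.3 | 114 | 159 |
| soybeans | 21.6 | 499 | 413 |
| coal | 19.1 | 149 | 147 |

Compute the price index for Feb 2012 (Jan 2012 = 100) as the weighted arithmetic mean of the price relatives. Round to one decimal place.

crude oil: 59.3 × (159/114) = 59.3 × 1.394737 = 82.7079
soybeans: 21.6 × (413/499) = 21.6 × 0.827655 = 17.8774
coal: 19.1 × (147/149) = 19.1 × 0.986577 = 18.8436
Index = Σ wᵢ·(p₁ᵢ/p₀ᵢ) = 82.7079 + 17.8774 + 18.8436 = 119.4289

119.4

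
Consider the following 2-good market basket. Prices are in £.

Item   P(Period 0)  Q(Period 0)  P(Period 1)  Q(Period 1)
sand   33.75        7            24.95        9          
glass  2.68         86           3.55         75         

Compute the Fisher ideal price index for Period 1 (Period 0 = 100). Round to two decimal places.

Laspeyres component (base-period weights):
ΣP(Period 1)Q(Period 0) = 24.95×7 + 3.55×86 = 174.65 + 305.3 = 479.95
ΣP(Period 0)Q(Period 0) = 33.75×7 + 2.68×86 = 236.25 + 230.48 = 466.73
L = 479.95 / 466.73 × 100 = 102.8325
Paasche component (current-period weights):
ΣP(Period 1)Q(Period 1) = 24.95×9 + 3.55×75 = 224.55 + 266.25 = 490.8
ΣP(Period 0)Q(Period 1) = 33.75×9 + 2.68×75 = 303.75 + 201 = 504.75
P = 490.8 / 504.75 × 100 = 97.2363
Fisher = √(L × P) = √(102.8325 × 97.2363) = 99.9952

100.00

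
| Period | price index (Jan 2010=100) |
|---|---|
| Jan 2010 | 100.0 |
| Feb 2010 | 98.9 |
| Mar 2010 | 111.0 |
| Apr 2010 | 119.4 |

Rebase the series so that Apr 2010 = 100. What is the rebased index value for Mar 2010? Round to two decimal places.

92.96

Rebased(Mar 2010) = 111.0 / 119.4 × 100 = 92.9648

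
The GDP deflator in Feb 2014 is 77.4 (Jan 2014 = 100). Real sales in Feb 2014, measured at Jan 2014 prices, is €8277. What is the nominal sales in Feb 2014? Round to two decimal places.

Nominal = Real × (Index/100) = 8277 × (77.4/100)
        = 8277 × 0.774 = 6406.3980

6406.40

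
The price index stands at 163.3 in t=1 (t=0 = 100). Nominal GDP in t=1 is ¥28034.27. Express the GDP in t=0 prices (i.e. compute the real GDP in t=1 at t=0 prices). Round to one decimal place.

17167.3

Real = Nominal ÷ (Index/100) = 28034.27 ÷ (163.3/100)
     = 28034.27 ÷ 1.633 = 17167.3423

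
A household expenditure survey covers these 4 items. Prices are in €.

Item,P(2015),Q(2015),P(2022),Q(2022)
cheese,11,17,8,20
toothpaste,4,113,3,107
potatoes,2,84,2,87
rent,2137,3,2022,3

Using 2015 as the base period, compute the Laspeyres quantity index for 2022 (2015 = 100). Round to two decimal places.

100.21

Laspeyres quantity index uses base-period prices as weights.
ΣP(2015)·Q(2022) = 11×20 + 4×107 + 2×87 + 2137×3 = 220 + 428 + 174 + 6411 = 7233
ΣP(2015)·Q(2015) = 11×17 + 4×113 + 2×84 + 2137×3 = 187 + 452 + 168 + 6411 = 7218
Index = 7233 / 7218 × 100 = 100.2078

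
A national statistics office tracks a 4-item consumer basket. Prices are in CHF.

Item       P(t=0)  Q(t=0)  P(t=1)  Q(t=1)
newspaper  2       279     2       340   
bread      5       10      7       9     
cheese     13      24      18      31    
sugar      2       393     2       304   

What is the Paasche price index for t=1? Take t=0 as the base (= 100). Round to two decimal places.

109.97

Paasche price index uses current-period quantities as weights.
ΣP(t=1)·Q(t=1) = 2×340 + 7×9 + 18×31 + 2×304 = 680 + 63 + 558 + 608 = 1909
ΣP(t=0)·Q(t=1) = 2×340 + 5×9 + 13×31 + 2×304 = 680 + 45 + 403 + 608 = 1736
Index = 1909 / 1736 × 100 = 109.9654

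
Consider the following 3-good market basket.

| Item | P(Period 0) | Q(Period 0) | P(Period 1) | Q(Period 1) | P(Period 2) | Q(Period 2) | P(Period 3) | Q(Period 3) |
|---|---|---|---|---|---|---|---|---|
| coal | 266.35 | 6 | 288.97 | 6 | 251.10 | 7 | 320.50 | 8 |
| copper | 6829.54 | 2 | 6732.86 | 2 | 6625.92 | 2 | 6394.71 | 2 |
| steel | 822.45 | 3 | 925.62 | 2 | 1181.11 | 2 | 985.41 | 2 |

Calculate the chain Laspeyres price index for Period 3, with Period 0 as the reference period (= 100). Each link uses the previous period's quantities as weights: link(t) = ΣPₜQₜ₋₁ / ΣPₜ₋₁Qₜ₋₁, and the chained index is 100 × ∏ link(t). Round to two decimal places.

99.68

Link Period 0→Period 1:
ΣP(Period 1)Q(Period 0) = 288.97×6 + 6732.86×2 + 925.62×3 = 1733.82 + 13465.72 + 2776.86 = 17976.4
ΣP(Period 0)Q(Period 0) = 266.35×6 + 6829.54×2 + 822.45×3 = 1598.1 + 13659.08 + 2467.35 = 17724.53
link = 17976.4/17724.53 = 1.014210
Link Period 1→Period 2:
ΣP(Period 2)Q(Period 1) = 251.10×6 + 6625.92×2 + 1181.11×2 = 1506.6 + 13251.84 + 2362.22 = 17120.66
ΣP(Period 1)Q(Period 1) = 288.97×6 + 6732.86×2 + 925.62×2 = 1733.82 + 13465.72 + 1851.24 = 17050.78
link = 17120.66/17050.78 = 1.004098
Link Period 2→Period 3:
ΣP(Period 3)Q(Period 2) = 320.50×7 + 6394.71×2 + 985.41×2 = 2243.5 + 12789.42 + 1970.82 = 17003.74
ΣP(Period 2)Q(Period 2) = 251.10×7 + 6625.92×2 + 1181.11×2 = 1757.7 + 13251.84 + 2362.22 = 17371.76
link = 17003.74/17371.76 = 0.978815
Chained index = 100 × 1.014210 × 1.004098 × 0.978815 = 99.6793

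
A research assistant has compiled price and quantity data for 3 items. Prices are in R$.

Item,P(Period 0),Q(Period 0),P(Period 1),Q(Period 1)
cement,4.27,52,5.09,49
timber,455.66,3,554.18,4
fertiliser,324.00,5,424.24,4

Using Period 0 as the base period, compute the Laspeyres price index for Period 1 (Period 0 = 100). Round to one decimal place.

126.2

Laspeyres price index uses base-period quantities as weights.
ΣP(Period 1)·Q(Period 0) = 5.09×52 + 554.18×3 + 424.24×5 = 264.68 + 1662.54 + 2121.2 = 4048.42
ΣP(Period 0)·Q(Period 0) = 4.27×52 + 455.66×3 + 324.00×5 = 222.04 + 1366.98 + 1620 = 3209.02
Index = 4048.42 / 3209.02 × 100 = 126.1575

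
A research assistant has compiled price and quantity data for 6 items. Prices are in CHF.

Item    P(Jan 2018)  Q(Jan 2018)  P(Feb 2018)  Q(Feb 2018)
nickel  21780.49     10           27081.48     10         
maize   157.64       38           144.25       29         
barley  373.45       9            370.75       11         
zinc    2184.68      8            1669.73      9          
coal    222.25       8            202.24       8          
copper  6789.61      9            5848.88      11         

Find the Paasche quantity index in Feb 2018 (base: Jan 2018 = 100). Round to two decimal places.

103.69

Paasche quantity index uses current-period prices as weights.
ΣP(Feb 2018)·Q(Feb 2018) = 27081.48×10 + 144.25×29 + 370.75×11 + 1669.73×9 + 202.24×8 + 5848.88×11 = 270814.8 + 4183.25 + 4078.25 + 15027.57 + 1617.92 + 64337.68 = 360059.47
ΣP(Feb 2018)·Q(Jan 2018) = 27081.48×10 + 144.25×38 + 370.75×9 + 1669.73×8 + 202.24×8 + 5848.88×9 = 270814.8 + 5481.5 + 3336.75 + 13357.84 + 1617.92 + 52639.92 = 347248.73
Index = 360059.47 / 347248.73 × 100 = 103.6892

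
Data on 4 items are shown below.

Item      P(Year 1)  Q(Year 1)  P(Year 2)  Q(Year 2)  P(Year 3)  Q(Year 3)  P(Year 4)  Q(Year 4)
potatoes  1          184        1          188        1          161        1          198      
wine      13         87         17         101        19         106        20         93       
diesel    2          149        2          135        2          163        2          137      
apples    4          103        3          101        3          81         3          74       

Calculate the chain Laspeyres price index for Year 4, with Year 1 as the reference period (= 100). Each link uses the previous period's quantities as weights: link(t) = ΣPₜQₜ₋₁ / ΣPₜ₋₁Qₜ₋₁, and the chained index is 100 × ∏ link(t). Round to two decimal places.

Link Year 1→Year 2:
ΣP(Year 2)Q(Year 1) = 1×184 + 17×87 + 2×149 + 3×103 = 184 + 1479 + 298 + 309 = 2270
ΣP(Year 1)Q(Year 1) = 1×184 + 13×87 + 2×149 + 4×103 = 184 + 1131 + 298 + 412 = 2025
link = 2270/2025 = 1.120988
Link Year 2→Year 3:
ΣP(Year 3)Q(Year 2) = 1×188 + 19×101 + 2×135 + 3×101 = 188 + 1919 + 270 + 303 = 2680
ΣP(Year 2)Q(Year 2) = 1×188 + 17×101 + 2×135 + 3×101 = 188 + 1717 + 270 + 303 = 2478
link = 2680/2478 = 1.081517
Link Year 3→Year 4:
ΣP(Year 4)Q(Year 3) = 1×161 + 20×106 + 2×163 + 3×81 = 161 + 2120 + 326 + 243 = 2850
ΣP(Year 3)Q(Year 3) = 1×161 + 19×106 + 2×163 + 3×81 = 161 + 2014 + 326 + 243 = 2744
link = 2850/2744 = 1.038630
Chained index = 100 × 1.120988 × 1.081517 × 1.038630 = 125.9201

125.92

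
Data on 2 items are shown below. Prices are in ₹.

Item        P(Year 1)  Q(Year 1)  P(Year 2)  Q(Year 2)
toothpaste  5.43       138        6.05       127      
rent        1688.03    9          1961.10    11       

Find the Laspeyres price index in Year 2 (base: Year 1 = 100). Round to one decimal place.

116.0

Laspeyres price index uses base-period quantities as weights.
ΣP(Year 2)·Q(Year 1) = 6.05×138 + 1961.10×9 = 834.9 + 17649.9 = 18484.8
ΣP(Year 1)·Q(Year 1) = 5.43×138 + 1688.03×9 = 749.34 + 15192.27 = 15941.61
Index = 18484.8 / 15941.61 × 100 = 115.9532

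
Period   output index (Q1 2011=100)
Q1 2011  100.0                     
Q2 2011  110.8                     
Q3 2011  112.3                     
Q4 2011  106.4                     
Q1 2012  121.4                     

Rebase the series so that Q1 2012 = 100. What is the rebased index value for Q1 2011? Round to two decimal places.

82.37

Rebased(Q1 2011) = 100.0 / 121.4 × 100 = 82.3723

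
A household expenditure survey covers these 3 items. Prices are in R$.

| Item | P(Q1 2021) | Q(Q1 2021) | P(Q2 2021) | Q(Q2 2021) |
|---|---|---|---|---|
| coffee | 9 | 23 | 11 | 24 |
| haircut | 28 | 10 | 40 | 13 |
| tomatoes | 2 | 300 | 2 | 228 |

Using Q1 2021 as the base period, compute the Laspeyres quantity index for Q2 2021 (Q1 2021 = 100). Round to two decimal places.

95.31

Laspeyres quantity index uses base-period prices as weights.
ΣP(Q1 2021)·Q(Q2 2021) = 9×24 + 28×13 + 2×228 = 216 + 364 + 456 = 1036
ΣP(Q1 2021)·Q(Q1 2021) = 9×23 + 28×10 + 2×300 = 207 + 280 + 600 = 1087
Index = 1036 / 1087 × 100 = 95.3082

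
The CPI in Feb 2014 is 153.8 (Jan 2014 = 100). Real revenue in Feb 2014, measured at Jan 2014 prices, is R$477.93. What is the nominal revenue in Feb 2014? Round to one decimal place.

735.1

Nominal = Real × (Index/100) = 477.93 × (153.8/100)
        = 477.93 × 1.538 = 735.0563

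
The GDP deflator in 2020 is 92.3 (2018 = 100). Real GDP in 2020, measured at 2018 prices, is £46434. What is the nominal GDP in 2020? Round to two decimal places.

Nominal = Real × (Index/100) = 46434 × (92.3/100)
        = 46434 × 0.923 = 42858.5820

42858.58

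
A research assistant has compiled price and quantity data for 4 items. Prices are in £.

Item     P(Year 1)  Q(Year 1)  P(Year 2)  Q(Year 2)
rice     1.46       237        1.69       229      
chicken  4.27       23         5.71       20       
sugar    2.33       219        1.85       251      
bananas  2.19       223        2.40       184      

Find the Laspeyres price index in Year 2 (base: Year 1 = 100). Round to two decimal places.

102.03

Laspeyres price index uses base-period quantities as weights.
ΣP(Year 2)·Q(Year 1) = 1.69×237 + 5.71×23 + 1.85×219 + 2.40×223 = 400.53 + 131.33 + 405.15 + 535.2 = 1472.21
ΣP(Year 1)·Q(Year 1) = 1.46×237 + 4.27×23 + 2.33×219 + 2.19×223 = 346.02 + 98.21 + 510.27 + 488.37 = 1442.87
Index = 1472.21 / 1442.87 × 100 = 102.0334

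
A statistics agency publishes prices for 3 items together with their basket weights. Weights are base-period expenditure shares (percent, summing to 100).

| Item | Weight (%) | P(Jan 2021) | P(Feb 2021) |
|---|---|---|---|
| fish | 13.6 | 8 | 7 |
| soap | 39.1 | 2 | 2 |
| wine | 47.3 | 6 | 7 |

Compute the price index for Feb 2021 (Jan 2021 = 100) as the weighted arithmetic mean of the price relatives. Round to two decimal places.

fish: 13.6 × (7/8) = 13.6 × 0.875000 = 11.9000
soap: 39.1 × (2/2) = 39.1 × 1.000000 = 39.1000
wine: 47.3 × (7/6) = 47.3 × 1.166667 = 55.1833
Index = Σ wᵢ·(p₁ᵢ/p₀ᵢ) = 11.9000 + 39.1000 + 55.1833 = 106.1833

106.18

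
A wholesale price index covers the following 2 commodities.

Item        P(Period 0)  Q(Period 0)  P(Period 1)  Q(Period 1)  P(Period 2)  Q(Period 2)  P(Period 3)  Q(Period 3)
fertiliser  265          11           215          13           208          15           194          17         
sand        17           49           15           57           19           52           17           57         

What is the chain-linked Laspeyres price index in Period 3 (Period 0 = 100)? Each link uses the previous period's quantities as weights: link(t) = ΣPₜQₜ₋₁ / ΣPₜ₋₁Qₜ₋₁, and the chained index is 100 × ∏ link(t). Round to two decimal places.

Link Period 0→Period 1:
ΣP(Period 1)Q(Period 0) = 215×11 + 15×49 = 2365 + 735 = 3100
ΣP(Period 0)Q(Period 0) = 265×11 + 17×49 = 2915 + 833 = 3748
link = 3100/3748 = 0.827108
Link Period 1→Period 2:
ΣP(Period 2)Q(Period 1) = 208×13 + 19×57 = 2704 + 1083 = 3787
ΣP(Period 1)Q(Period 1) = 215×13 + 15×57 = 2795 + 855 = 3650
link = 3787/3650 = 1.037534
Link Period 2→Period 3:
ΣP(Period 3)Q(Period 2) = 194×15 + 17×52 = 2910 + 884 = 3794
ΣP(Period 2)Q(Period 2) = 208×15 + 19×52 = 3120 + 988 = 4108
link = 3794/4108 = 0.923564
Chained index = 100 × 0.827108 × 1.037534 × 0.923564 = 79.2559

79.26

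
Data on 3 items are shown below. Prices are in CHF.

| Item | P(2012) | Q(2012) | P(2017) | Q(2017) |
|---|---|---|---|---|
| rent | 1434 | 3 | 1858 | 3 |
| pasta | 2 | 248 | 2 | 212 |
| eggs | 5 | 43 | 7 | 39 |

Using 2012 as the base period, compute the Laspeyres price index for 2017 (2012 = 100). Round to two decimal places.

Laspeyres price index uses base-period quantities as weights.
ΣP(2017)·Q(2012) = 1858×3 + 2×248 + 7×43 = 5574 + 496 + 301 = 6371
ΣP(2012)·Q(2012) = 1434×3 + 2×248 + 5×43 = 4302 + 496 + 215 = 5013
Index = 6371 / 5013 × 100 = 127.0896

127.09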